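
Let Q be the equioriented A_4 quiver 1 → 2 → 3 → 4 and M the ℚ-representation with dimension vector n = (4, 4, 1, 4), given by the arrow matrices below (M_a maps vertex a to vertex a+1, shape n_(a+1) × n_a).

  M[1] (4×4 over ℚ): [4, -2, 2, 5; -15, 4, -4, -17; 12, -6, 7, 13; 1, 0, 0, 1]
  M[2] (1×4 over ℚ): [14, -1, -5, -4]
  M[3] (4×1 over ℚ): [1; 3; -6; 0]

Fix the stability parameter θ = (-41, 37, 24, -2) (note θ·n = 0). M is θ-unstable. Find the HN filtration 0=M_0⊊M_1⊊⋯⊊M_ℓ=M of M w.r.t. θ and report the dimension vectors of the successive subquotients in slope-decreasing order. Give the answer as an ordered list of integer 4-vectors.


Interval decomposition of M: I[1,1], I[1,2]^2, I[1,4], I[2,2], I[4,4]^3.
HN type (ℓ=4): μ^(1)=37; μ^(2)=59/3; μ^(3)=-2; μ^(4)=-41

((0, 3, 0, 0); (0, 1, 1, 1); (0, 0, 0, 3); (4, 0, 0, 0))


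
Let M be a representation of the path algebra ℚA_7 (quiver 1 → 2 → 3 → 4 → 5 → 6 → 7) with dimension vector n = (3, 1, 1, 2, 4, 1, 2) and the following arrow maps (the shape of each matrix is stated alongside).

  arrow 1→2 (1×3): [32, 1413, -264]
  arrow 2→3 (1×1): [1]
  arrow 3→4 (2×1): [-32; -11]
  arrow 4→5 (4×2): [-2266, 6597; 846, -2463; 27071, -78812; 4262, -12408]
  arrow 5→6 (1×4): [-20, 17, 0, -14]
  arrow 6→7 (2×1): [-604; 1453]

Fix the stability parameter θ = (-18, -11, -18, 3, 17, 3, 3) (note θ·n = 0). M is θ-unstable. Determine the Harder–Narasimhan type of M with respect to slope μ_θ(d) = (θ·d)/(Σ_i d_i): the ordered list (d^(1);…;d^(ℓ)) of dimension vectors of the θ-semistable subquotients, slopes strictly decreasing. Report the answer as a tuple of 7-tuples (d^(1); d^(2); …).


Interval decomposition of M: I[1,1]^2, I[1,7], I[4,5], I[5,5]^2, I[7,7].
HN type (ℓ=5): μ^(1)=17; μ^(2)=23/3; μ^(3)=3; μ^(4)=-29/2; μ^(5)=-18

((0, 0, 0, 0, 3, 0, 0); (0, 0, 0, 0, 1, 1, 1); (0, 0, 0, 2, 0, 0, 1); (0, 1, 1, 0, 0, 0, 0); (3, 0, 0, 0, 0, 0, 0))


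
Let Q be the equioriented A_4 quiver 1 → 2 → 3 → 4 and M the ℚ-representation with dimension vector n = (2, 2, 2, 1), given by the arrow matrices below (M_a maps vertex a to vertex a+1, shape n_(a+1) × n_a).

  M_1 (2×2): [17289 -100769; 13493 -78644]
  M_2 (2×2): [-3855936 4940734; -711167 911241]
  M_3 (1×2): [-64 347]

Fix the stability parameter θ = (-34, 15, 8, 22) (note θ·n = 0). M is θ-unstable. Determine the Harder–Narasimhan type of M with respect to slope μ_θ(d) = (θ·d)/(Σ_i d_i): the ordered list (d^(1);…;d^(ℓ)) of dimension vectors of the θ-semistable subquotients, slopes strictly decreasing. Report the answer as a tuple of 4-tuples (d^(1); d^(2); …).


Barcode: M ≅ I[1,3], I[1,4]. HN layers by μ_θ (3 steps, strictly decreasing):
  μ^(1)=22; μ^(2)=23/2; μ^(3)=-34

((0, 0, 0, 1); (0, 2, 2, 0); (2, 0, 0, 0))


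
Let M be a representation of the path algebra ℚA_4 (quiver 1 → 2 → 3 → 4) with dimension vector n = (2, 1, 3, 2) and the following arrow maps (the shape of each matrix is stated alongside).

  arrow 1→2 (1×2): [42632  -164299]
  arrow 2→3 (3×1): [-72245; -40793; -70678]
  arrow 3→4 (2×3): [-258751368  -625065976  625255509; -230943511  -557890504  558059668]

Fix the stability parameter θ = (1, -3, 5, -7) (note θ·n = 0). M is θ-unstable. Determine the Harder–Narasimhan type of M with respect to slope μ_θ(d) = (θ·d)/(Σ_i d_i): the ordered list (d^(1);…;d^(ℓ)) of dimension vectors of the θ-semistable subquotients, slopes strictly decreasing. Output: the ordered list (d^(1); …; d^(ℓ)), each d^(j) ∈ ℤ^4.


Barcode: M ≅ I[1,1], I[1,4], I[3,3], I[3,4]. HN layers by μ_θ (3 steps, strictly decreasing):
  μ^(1)=5; μ^(2)=1; μ^(3)=-1

((0, 0, 1, 0); (1, 0, 0, 0); (1, 1, 2, 2))


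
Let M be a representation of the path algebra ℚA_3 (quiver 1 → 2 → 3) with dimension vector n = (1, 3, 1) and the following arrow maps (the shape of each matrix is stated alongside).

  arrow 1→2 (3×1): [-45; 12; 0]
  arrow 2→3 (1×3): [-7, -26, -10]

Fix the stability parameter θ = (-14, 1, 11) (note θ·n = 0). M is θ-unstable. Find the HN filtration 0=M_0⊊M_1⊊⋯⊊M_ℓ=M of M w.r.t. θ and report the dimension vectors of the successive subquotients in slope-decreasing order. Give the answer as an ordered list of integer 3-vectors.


Via rank(M_{q-1}∘⋯∘M_p): M ≅ I[1,3], I[2,2]^2.
μ_θ-semistable layers: μ^(1)=11; μ^(2)=1; μ^(3)=-14

((0, 0, 1); (0, 3, 0); (1, 0, 0))


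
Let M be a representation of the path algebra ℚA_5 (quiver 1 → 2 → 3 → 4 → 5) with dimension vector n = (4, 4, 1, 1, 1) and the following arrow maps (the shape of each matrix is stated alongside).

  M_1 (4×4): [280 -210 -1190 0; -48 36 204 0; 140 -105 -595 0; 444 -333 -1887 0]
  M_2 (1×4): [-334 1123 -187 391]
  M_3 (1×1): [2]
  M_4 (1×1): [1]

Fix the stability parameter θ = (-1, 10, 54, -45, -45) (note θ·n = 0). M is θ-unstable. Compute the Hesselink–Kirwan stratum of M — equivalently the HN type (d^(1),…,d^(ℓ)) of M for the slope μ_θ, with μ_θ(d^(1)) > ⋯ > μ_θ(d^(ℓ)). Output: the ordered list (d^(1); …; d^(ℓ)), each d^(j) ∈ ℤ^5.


Via rank(M_{q-1}∘⋯∘M_p): M ≅ I[1,1]^3, I[1,2], I[2,2]^2, I[2,5].
μ_θ-semistable layers: μ^(1)=10; μ^(2)=-1; μ^(3)=-13/2

((0, 3, 0, 0, 0); (4, 0, 0, 0, 0); (0, 1, 1, 1, 1))


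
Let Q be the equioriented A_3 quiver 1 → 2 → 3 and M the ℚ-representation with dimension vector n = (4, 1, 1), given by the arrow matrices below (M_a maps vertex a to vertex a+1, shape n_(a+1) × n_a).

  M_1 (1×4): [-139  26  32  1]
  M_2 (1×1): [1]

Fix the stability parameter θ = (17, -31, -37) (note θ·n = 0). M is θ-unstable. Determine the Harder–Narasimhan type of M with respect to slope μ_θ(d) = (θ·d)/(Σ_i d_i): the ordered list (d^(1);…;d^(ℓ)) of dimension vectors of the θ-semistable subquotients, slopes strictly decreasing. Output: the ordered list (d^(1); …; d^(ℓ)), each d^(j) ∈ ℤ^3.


Barcode: M ≅ I[1,1]^3, I[1,3]. HN layers by μ_θ (2 steps, strictly decreasing):
  μ^(1)=17; μ^(2)=-17

((3, 0, 0); (1, 1, 1))


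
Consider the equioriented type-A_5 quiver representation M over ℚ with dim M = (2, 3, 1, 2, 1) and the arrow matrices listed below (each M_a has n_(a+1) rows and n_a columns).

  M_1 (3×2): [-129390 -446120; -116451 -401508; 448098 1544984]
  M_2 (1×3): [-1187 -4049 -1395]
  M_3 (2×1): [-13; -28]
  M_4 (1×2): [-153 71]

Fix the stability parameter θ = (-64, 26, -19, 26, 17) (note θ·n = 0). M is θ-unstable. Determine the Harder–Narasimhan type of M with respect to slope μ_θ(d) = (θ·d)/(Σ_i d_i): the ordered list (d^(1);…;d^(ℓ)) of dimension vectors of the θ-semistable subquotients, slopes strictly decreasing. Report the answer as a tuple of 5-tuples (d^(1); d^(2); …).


Via rank(M_{q-1}∘⋯∘M_p): M ≅ I[1,1], I[1,5], I[2,2]^2, I[4,4].
μ_θ-semistable layers: μ^(1)=26; μ^(2)=43/2; μ^(3)=7/2; μ^(4)=-64

((0, 2, 0, 1, 0); (0, 0, 0, 1, 1); (0, 1, 1, 0, 0); (2, 0, 0, 0, 0))


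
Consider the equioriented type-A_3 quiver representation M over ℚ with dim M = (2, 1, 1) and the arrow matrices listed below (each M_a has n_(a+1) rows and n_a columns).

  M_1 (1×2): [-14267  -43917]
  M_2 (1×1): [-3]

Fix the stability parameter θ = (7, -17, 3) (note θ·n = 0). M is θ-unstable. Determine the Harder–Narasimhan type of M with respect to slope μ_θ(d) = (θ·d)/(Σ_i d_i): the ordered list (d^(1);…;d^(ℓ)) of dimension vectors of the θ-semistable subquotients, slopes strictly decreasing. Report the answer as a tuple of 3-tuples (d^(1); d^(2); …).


Interval decomposition of M: I[1,1], I[1,3].
HN type (ℓ=3): μ^(1)=7; μ^(2)=3; μ^(3)=-5

((1, 0, 0); (0, 0, 1); (1, 1, 0))


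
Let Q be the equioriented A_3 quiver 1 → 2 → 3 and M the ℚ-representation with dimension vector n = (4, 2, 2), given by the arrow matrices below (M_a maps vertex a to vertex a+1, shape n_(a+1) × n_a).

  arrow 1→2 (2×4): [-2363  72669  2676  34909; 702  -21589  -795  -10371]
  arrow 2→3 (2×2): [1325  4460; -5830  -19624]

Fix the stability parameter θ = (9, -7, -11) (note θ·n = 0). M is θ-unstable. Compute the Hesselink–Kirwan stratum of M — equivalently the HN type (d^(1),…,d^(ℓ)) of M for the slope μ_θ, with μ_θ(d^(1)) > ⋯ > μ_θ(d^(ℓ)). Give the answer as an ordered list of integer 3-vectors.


Interval decomposition of M: I[1,1]^2, I[1,2], I[1,3], I[3,3].
HN type (ℓ=4): μ^(1)=9; μ^(2)=1; μ^(3)=-3; μ^(4)=-11

((2, 0, 0); (1, 1, 0); (1, 1, 1); (0, 0, 1))


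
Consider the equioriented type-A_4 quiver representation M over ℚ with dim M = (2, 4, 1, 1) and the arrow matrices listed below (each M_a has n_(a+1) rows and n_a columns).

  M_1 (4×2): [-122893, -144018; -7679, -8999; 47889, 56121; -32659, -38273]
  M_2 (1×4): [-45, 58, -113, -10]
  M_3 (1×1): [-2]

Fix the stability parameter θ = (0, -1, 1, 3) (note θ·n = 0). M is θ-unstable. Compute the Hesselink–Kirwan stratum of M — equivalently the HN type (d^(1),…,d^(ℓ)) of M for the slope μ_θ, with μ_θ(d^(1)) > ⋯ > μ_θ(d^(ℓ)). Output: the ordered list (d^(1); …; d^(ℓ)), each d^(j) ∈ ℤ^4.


Interval decomposition of M: I[1,2], I[1,4], I[2,2]^2.
HN type (ℓ=4): μ^(1)=3; μ^(2)=1; μ^(3)=-1/2; μ^(4)=-1

((0, 0, 0, 1); (0, 0, 1, 0); (2, 2, 0, 0); (0, 2, 0, 0))


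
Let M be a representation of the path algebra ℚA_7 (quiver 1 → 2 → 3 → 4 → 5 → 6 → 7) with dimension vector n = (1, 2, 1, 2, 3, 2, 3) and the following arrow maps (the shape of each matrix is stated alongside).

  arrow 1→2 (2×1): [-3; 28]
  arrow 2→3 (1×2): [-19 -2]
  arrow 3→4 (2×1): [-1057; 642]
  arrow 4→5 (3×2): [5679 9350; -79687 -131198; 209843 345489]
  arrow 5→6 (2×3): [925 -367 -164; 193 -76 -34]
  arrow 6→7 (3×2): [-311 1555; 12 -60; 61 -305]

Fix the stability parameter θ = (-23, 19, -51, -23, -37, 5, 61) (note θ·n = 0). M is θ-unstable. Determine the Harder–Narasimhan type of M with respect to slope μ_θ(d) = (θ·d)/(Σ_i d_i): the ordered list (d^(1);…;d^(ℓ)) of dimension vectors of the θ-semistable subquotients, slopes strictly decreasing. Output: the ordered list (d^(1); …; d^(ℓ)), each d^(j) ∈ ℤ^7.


Interval decomposition of M: I[1,7], I[2,2], I[4,6], I[5,5], I[7,7]^2.
HN type (ℓ=6): μ^(1)=61; μ^(2)=19; μ^(3)=5; μ^(4)=-23; μ^(5)=-30; μ^(6)=-37

((0, 0, 0, 0, 0, 0, 3); (0, 1, 0, 0, 0, 0, 0); (0, 0, 0, 0, 0, 2, 0); (1, 1, 1, 1, 1, 0, 0); (0, 0, 0, 1, 1, 0, 0); (0, 0, 0, 0, 1, 0, 0))


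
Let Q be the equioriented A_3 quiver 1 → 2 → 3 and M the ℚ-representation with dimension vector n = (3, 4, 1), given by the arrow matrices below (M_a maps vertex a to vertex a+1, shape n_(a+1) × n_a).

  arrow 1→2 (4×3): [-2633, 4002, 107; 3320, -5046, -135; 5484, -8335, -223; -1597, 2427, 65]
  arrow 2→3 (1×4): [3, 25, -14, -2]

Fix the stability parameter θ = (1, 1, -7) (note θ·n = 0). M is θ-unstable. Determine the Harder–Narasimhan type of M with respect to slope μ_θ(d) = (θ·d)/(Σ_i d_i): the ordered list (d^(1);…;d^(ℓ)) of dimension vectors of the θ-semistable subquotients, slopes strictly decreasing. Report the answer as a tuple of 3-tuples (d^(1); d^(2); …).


Barcode: M ≅ I[1,2]^2, I[1,3], I[2,2]. HN layers by μ_θ (2 steps, strictly decreasing):
  μ^(1)=1; μ^(2)=-5/3

((2, 3, 0); (1, 1, 1))


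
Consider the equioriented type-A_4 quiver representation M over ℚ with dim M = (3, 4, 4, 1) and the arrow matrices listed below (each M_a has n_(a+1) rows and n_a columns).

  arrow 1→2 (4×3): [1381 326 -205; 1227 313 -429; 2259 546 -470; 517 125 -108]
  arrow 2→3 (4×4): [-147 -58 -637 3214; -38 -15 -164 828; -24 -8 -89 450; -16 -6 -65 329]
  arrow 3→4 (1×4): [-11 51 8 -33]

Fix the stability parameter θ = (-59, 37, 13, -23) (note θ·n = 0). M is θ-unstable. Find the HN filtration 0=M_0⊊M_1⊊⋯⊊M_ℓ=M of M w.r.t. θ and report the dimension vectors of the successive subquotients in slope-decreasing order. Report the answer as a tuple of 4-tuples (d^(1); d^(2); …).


Barcode: M ≅ I[1,3]^2, I[1,4], I[2,3]. HN layers by μ_θ (3 steps, strictly decreasing):
  μ^(1)=25; μ^(2)=9; μ^(3)=-59

((0, 3, 3, 0); (0, 1, 1, 1); (3, 0, 0, 0))


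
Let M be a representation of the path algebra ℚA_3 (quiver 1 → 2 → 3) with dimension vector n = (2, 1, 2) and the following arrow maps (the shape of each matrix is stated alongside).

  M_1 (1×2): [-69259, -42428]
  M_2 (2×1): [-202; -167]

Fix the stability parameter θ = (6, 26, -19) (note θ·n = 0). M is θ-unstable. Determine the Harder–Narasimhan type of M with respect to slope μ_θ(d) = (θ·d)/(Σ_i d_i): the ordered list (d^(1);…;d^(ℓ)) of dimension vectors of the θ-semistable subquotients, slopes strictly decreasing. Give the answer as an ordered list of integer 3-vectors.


Barcode: M ≅ I[1,1], I[1,3], I[3,3]. HN layers by μ_θ (3 steps, strictly decreasing):
  μ^(1)=6; μ^(2)=13/3; μ^(3)=-19

((1, 0, 0); (1, 1, 1); (0, 0, 1))


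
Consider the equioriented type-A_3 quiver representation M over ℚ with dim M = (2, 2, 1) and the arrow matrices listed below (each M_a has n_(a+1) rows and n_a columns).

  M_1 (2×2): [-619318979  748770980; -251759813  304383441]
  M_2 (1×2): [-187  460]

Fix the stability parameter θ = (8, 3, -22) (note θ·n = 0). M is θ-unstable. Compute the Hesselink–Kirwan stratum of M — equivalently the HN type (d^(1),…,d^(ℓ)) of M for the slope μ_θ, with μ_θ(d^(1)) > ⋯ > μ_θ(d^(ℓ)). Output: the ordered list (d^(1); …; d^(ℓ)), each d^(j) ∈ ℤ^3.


Interval decomposition of M: I[1,2], I[1,3].
HN type (ℓ=2): μ^(1)=11/2; μ^(2)=-11/3

((1, 1, 0); (1, 1, 1))


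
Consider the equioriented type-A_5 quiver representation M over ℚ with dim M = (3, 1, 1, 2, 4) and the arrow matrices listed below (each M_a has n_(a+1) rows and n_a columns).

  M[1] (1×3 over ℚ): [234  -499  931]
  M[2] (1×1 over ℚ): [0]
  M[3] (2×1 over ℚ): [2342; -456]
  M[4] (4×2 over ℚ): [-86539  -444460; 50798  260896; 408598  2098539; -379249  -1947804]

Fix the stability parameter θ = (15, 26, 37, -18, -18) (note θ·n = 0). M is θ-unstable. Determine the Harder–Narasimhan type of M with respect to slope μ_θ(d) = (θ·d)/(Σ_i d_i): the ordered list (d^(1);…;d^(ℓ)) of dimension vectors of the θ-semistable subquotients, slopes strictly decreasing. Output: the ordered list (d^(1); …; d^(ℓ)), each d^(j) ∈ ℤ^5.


Via rank(M_{q-1}∘⋯∘M_p): M ≅ I[1,1]^2, I[1,2], I[3,5], I[4,5], I[5,5]^2.
μ_θ-semistable layers: μ^(1)=26; μ^(2)=15; μ^(3)=1/3; μ^(4)=-18

((0, 1, 0, 0, 0); (3, 0, 0, 0, 0); (0, 0, 1, 1, 1); (0, 0, 0, 1, 3))


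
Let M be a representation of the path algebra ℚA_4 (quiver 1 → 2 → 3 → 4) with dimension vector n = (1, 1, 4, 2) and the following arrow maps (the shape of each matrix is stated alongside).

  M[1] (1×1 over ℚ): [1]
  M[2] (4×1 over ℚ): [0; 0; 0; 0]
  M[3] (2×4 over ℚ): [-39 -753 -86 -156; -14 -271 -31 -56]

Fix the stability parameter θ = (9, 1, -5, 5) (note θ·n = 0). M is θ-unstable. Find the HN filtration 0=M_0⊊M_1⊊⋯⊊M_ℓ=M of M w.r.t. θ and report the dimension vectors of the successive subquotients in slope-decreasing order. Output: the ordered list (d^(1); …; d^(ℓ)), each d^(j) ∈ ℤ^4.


Interval decomposition of M: I[1,2], I[3,3]^2, I[3,4]^2.
HN type (ℓ=2): μ^(1)=5; μ^(2)=-5

((1, 1, 0, 2); (0, 0, 4, 0))


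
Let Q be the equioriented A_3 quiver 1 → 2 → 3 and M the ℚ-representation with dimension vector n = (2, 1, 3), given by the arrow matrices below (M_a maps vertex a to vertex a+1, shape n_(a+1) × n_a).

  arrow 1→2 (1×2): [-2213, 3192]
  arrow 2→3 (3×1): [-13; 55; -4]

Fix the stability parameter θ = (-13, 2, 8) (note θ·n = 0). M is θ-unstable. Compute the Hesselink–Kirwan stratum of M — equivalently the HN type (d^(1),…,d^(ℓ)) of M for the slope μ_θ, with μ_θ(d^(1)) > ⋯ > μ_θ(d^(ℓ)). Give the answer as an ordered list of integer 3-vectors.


Interval decomposition of M: I[1,1], I[1,3], I[3,3]^2.
HN type (ℓ=3): μ^(1)=8; μ^(2)=2; μ^(3)=-13

((0, 0, 3); (0, 1, 0); (2, 0, 0))


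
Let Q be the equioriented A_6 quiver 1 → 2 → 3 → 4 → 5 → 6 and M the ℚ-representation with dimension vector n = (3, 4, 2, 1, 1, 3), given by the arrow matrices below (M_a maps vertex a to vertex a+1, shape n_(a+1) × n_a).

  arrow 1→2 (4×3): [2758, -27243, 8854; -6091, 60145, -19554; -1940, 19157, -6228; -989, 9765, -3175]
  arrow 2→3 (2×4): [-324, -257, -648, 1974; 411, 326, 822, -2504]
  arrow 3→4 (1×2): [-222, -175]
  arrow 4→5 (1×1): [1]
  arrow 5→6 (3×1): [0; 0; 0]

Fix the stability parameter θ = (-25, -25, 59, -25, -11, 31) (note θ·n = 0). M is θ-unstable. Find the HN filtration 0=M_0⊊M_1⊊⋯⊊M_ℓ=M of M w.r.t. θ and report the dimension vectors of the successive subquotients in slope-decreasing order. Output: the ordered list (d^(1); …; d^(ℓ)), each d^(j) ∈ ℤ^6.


Via rank(M_{q-1}∘⋯∘M_p): M ≅ I[1,2], I[1,3], I[1,5], I[2,2], I[6,6]^3.
μ_θ-semistable layers: μ^(1)=59; μ^(2)=31; μ^(3)=23/3; μ^(4)=-25

((0, 0, 1, 0, 0, 0); (0, 0, 0, 0, 0, 3); (0, 0, 1, 1, 1, 0); (3, 4, 0, 0, 0, 0))


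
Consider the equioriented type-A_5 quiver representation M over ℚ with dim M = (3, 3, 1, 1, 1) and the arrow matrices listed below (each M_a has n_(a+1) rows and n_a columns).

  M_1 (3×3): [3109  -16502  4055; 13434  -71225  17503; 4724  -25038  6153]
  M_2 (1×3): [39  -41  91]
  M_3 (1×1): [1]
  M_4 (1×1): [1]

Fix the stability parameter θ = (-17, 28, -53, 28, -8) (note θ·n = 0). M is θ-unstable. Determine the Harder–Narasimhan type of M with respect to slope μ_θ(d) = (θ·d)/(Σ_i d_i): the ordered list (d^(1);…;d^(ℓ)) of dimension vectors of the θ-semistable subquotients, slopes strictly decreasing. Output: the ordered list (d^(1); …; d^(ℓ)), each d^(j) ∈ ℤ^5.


Barcode: M ≅ I[1,2]^2, I[1,5]. HN layers by μ_θ (4 steps, strictly decreasing):
  μ^(1)=28; μ^(2)=10; μ^(3)=-25/2; μ^(4)=-17

((0, 2, 0, 0, 0); (0, 0, 0, 1, 1); (0, 1, 1, 0, 0); (3, 0, 0, 0, 0))


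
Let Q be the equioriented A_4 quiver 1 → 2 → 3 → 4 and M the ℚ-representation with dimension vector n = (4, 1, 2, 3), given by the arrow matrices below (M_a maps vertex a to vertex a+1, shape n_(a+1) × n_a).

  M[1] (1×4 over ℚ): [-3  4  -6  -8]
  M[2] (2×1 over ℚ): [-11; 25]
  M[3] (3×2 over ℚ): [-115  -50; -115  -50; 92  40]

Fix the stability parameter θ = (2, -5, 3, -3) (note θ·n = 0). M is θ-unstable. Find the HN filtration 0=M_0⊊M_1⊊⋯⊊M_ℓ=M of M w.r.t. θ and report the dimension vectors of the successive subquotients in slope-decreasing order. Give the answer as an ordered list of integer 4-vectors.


Interval decomposition of M: I[1,1]^3, I[1,4], I[3,3], I[4,4]^2.
HN type (ℓ=5): μ^(1)=3; μ^(2)=2; μ^(3)=0; μ^(4)=-3/2; μ^(5)=-3

((0, 0, 1, 0); (3, 0, 0, 0); (0, 0, 1, 1); (1, 1, 0, 0); (0, 0, 0, 2))


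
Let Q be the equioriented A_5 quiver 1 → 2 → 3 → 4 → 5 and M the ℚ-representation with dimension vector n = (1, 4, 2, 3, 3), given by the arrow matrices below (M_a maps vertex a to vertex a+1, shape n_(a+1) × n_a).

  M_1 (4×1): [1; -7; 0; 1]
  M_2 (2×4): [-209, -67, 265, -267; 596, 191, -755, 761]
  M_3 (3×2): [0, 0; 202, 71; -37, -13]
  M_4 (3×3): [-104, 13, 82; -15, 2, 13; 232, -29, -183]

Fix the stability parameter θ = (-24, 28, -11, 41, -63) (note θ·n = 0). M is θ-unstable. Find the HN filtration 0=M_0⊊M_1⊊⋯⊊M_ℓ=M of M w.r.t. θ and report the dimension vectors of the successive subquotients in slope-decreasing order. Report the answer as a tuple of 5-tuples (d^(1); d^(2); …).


Interval decomposition of M: I[1,5], I[2,2]^2, I[2,5], I[4,5].
HN type (ℓ=4): μ^(1)=28; μ^(2)=-5/4; μ^(3)=-11; μ^(4)=-24

((0, 2, 0, 0, 0); (0, 2, 2, 2, 2); (0, 0, 0, 1, 1); (1, 0, 0, 0, 0))


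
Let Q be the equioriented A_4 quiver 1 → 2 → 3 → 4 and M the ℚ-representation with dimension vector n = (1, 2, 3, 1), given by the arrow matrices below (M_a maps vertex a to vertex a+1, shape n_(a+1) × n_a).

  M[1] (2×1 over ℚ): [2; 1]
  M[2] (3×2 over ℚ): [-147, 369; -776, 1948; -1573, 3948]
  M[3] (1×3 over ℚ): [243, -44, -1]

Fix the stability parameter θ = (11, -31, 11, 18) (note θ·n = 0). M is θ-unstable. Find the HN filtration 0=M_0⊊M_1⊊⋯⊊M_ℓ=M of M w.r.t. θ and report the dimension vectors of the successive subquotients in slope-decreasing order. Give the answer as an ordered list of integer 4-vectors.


Barcode: M ≅ I[1,4], I[2,3], I[3,3]. HN layers by μ_θ (4 steps, strictly decreasing):
  μ^(1)=18; μ^(2)=11; μ^(3)=-10; μ^(4)=-31

((0, 0, 0, 1); (0, 0, 3, 0); (1, 1, 0, 0); (0, 1, 0, 0))


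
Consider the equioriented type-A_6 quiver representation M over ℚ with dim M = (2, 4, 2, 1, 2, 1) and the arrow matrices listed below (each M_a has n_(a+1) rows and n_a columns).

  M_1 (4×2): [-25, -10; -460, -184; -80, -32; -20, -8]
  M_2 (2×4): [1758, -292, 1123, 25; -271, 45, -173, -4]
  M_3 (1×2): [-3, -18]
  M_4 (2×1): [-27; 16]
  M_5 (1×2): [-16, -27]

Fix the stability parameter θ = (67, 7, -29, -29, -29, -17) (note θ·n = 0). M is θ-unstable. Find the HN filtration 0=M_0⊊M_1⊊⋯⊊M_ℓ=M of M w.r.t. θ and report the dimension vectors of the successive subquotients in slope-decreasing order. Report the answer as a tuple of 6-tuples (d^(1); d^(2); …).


Barcode: M ≅ I[1,1], I[1,3], I[2,2]^2, I[2,5], I[5,6]. HN layers by μ_θ (6 steps, strictly decreasing):
  μ^(1)=67; μ^(2)=15; μ^(3)=7; μ^(4)=-17; μ^(5)=-20; μ^(6)=-29

((1, 0, 0, 0, 0, 0); (1, 1, 1, 0, 0, 0); (0, 2, 0, 0, 0, 0); (0, 0, 0, 0, 0, 1); (0, 1, 1, 1, 1, 0); (0, 0, 0, 0, 1, 0))


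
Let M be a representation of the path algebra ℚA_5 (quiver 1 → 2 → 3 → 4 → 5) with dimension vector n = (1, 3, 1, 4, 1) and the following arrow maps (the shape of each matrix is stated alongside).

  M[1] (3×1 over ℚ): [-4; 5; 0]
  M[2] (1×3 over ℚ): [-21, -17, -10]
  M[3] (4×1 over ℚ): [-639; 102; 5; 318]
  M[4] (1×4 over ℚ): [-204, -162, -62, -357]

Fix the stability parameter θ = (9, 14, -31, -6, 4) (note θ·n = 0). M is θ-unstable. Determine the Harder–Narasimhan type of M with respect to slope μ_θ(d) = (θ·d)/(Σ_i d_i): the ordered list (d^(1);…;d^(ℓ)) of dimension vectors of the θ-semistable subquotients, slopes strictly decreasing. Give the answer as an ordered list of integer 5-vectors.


Interval decomposition of M: I[1,5], I[2,2]^2, I[4,4]^3.
HN type (ℓ=4): μ^(1)=14; μ^(2)=4; μ^(3)=-7/2; μ^(4)=-6

((0, 2, 0, 0, 0); (0, 0, 0, 0, 1); (1, 1, 1, 1, 0); (0, 0, 0, 3, 0))


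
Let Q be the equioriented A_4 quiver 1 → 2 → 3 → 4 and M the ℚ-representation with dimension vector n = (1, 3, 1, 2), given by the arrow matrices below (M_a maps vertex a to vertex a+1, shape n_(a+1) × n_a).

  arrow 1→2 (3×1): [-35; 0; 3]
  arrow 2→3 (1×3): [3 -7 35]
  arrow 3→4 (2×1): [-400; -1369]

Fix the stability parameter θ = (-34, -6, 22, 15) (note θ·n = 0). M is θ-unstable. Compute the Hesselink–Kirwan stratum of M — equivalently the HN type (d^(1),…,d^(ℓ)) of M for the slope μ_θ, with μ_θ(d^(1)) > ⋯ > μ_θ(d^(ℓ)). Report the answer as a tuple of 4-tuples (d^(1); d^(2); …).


Via rank(M_{q-1}∘⋯∘M_p): M ≅ I[1,2], I[2,2], I[2,4], I[4,4].
μ_θ-semistable layers: μ^(1)=37/2; μ^(2)=15; μ^(3)=-6; μ^(4)=-34

((0, 0, 1, 1); (0, 0, 0, 1); (0, 3, 0, 0); (1, 0, 0, 0))


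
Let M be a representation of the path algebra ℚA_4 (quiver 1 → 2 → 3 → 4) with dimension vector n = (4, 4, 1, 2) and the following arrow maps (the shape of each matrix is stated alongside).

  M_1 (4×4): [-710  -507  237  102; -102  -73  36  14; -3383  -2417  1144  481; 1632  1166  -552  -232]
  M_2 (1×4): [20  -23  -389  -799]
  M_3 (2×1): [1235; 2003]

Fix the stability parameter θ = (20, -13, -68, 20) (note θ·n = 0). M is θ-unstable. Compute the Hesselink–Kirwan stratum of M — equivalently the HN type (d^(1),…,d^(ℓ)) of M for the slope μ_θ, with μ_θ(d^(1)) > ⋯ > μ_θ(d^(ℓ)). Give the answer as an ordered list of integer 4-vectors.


Via rank(M_{q-1}∘⋯∘M_p): M ≅ I[1,1], I[1,2]^2, I[1,4], I[2,2], I[4,4].
μ_θ-semistable layers: μ^(1)=20; μ^(2)=7/2; μ^(3)=-13; μ^(4)=-61/3

((1, 0, 0, 2); (2, 2, 0, 0); (0, 1, 0, 0); (1, 1, 1, 0))


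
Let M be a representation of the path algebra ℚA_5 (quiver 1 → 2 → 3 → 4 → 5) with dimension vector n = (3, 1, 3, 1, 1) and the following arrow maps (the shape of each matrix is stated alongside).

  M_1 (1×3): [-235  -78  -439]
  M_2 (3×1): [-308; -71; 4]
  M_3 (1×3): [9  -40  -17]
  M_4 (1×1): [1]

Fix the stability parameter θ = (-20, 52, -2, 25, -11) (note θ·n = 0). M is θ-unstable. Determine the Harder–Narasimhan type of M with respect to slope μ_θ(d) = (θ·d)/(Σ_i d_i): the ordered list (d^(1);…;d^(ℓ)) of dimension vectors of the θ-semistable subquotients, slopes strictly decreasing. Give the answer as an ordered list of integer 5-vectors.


Interval decomposition of M: I[1,1]^2, I[1,3], I[3,3], I[3,5].
HN type (ℓ=4): μ^(1)=25; μ^(2)=7; μ^(3)=-2; μ^(4)=-20

((0, 1, 1, 0, 0); (0, 0, 0, 1, 1); (0, 0, 2, 0, 0); (3, 0, 0, 0, 0))


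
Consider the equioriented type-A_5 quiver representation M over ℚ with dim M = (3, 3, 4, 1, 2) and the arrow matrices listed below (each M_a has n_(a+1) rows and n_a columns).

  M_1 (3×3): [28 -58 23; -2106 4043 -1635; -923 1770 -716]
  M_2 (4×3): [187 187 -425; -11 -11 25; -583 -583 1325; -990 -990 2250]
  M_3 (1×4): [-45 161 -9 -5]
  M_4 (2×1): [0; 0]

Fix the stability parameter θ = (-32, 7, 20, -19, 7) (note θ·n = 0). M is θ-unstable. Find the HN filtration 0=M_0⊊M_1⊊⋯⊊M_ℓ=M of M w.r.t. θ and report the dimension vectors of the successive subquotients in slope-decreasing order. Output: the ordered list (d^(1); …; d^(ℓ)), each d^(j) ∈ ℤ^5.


Via rank(M_{q-1}∘⋯∘M_p): M ≅ I[1,2]^2, I[1,4], I[3,3]^3, I[5,5]^2.
μ_θ-semistable layers: μ^(1)=20; μ^(2)=7; μ^(3)=8/3; μ^(4)=-32

((0, 0, 3, 0, 0); (0, 2, 0, 0, 2); (0, 1, 1, 1, 0); (3, 0, 0, 0, 0))


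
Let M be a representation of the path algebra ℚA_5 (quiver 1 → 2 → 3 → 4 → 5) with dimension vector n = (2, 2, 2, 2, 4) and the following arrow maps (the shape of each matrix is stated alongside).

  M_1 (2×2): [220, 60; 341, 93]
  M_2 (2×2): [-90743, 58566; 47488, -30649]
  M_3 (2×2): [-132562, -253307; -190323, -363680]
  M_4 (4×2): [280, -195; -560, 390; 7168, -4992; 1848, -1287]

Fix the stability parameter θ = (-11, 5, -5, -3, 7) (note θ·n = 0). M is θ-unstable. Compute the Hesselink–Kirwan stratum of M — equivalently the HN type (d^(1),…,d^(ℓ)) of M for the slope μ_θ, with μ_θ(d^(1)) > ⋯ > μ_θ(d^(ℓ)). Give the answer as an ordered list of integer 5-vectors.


Interval decomposition of M: I[1,1], I[1,5], I[2,4], I[5,5]^3.
HN type (ℓ=3): μ^(1)=7; μ^(2)=-1; μ^(3)=-11

((0, 0, 0, 0, 4); (0, 2, 2, 2, 0); (2, 0, 0, 0, 0))


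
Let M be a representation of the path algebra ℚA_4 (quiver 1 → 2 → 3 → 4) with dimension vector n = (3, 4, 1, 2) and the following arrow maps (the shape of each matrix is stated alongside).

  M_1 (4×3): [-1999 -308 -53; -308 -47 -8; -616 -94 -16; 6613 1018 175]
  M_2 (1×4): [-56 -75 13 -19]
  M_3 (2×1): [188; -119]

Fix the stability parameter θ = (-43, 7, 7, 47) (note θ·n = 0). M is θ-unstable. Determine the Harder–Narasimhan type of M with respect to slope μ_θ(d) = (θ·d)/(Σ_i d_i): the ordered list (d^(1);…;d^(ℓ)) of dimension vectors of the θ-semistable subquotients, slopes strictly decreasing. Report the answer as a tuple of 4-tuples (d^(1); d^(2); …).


Via rank(M_{q-1}∘⋯∘M_p): M ≅ I[1,1], I[1,2], I[1,4], I[2,2]^2, I[4,4].
μ_θ-semistable layers: μ^(1)=47; μ^(2)=7; μ^(3)=-43

((0, 0, 0, 2); (0, 4, 1, 0); (3, 0, 0, 0))


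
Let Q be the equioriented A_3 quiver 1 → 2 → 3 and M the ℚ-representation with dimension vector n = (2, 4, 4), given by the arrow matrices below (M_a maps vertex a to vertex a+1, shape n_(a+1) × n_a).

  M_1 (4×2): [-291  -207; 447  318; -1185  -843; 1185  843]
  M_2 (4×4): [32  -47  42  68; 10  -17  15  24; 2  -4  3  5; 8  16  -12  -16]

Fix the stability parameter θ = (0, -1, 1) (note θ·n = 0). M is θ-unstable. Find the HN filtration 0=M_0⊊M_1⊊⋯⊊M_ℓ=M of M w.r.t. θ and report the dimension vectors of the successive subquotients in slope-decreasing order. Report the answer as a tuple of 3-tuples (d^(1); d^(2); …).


Via rank(M_{q-1}∘⋯∘M_p): M ≅ I[1,3]^2, I[2,2], I[2,3], I[3,3].
μ_θ-semistable layers: μ^(1)=1; μ^(2)=-1/2; μ^(3)=-1

((0, 0, 4); (2, 2, 0); (0, 2, 0))


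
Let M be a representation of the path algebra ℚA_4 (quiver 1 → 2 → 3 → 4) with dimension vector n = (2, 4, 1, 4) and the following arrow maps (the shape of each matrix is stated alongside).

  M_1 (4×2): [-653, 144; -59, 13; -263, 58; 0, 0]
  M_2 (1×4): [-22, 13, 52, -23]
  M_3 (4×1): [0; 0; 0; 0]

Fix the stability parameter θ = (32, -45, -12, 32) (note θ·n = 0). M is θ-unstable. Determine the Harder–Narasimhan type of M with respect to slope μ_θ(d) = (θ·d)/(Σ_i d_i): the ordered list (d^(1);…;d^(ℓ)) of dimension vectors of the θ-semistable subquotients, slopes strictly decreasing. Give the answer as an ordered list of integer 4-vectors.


Barcode: M ≅ I[1,2], I[1,3], I[2,2]^2, I[4,4]^4. HN layers by μ_θ (4 steps, strictly decreasing):
  μ^(1)=32; μ^(2)=-13/2; μ^(3)=-25/3; μ^(4)=-45

((0, 0, 0, 4); (1, 1, 0, 0); (1, 1, 1, 0); (0, 2, 0, 0))


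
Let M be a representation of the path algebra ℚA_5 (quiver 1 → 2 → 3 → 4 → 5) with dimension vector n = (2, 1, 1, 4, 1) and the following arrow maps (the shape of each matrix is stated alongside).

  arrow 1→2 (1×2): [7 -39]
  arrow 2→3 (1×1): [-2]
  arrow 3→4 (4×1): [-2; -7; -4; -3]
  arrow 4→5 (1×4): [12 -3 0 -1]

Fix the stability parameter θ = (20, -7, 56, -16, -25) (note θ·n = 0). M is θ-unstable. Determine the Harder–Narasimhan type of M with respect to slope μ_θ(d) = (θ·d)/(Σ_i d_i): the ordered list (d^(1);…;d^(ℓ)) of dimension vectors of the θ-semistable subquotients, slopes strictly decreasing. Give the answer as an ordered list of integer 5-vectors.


Via rank(M_{q-1}∘⋯∘M_p): M ≅ I[1,1], I[1,4], I[4,4]^2, I[4,5].
μ_θ-semistable layers: μ^(1)=20; μ^(2)=13/2; μ^(3)=-16; μ^(4)=-41/2

((1, 0, 1, 1, 0); (1, 1, 0, 0, 0); (0, 0, 0, 2, 0); (0, 0, 0, 1, 1))


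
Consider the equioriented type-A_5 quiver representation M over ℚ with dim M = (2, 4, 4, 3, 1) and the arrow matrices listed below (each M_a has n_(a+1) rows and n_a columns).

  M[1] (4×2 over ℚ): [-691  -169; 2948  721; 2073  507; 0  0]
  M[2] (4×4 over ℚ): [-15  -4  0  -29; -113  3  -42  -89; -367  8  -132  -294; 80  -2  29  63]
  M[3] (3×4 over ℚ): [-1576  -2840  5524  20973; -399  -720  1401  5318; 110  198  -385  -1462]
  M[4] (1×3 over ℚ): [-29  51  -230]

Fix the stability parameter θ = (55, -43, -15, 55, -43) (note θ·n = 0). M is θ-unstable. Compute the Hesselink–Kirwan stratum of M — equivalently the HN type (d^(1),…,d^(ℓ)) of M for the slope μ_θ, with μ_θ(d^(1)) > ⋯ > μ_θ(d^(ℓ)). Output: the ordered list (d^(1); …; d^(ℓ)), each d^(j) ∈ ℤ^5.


Interval decomposition of M: I[1,3], I[1,5], I[2,4]^2.
HN type (ℓ=5): μ^(1)=55; μ^(2)=6; μ^(3)=-1; μ^(4)=-15; μ^(5)=-43

((0, 0, 0, 2, 0); (0, 0, 0, 1, 1); (2, 2, 2, 0, 0); (0, 0, 2, 0, 0); (0, 2, 0, 0, 0))


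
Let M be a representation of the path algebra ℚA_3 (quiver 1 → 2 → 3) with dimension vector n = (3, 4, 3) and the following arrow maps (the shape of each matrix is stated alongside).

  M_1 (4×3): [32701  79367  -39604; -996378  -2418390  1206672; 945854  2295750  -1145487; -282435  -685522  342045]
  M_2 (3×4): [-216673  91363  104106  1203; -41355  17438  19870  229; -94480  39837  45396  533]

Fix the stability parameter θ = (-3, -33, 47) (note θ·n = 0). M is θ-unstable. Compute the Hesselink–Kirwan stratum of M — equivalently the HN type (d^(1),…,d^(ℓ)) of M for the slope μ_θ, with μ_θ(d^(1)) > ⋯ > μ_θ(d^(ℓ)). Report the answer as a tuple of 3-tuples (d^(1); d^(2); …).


Barcode: M ≅ I[1,3]^3, I[2,2]. HN layers by μ_θ (3 steps, strictly decreasing):
  μ^(1)=47; μ^(2)=-18; μ^(3)=-33

((0, 0, 3); (3, 3, 0); (0, 1, 0))


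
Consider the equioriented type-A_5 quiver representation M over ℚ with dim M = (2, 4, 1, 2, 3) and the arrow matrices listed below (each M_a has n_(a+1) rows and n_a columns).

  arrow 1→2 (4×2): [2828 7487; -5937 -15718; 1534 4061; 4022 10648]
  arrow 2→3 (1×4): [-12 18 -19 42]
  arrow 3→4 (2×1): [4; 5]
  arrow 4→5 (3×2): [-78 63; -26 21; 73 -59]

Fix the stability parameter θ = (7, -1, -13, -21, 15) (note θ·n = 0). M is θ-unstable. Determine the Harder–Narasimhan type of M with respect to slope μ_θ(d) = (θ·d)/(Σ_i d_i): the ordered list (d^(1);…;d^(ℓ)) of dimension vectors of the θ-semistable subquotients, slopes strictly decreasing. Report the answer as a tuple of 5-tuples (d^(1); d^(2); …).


Via rank(M_{q-1}∘⋯∘M_p): M ≅ I[1,2], I[1,5], I[2,2]^2, I[4,5], I[5,5].
μ_θ-semistable layers: μ^(1)=15; μ^(2)=3; μ^(3)=-1; μ^(4)=-7; μ^(5)=-21

((0, 0, 0, 0, 3); (1, 1, 0, 0, 0); (0, 2, 0, 0, 0); (1, 1, 1, 1, 0); (0, 0, 0, 1, 0))


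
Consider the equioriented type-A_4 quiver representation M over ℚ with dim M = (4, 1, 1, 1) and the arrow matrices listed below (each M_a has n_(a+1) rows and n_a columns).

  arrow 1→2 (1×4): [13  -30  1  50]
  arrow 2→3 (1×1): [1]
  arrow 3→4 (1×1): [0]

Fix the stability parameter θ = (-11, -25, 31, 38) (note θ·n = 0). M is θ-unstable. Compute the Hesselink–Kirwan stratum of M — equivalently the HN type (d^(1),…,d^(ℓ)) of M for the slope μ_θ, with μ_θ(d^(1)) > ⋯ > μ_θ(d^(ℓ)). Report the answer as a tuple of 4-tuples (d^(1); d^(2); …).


Via rank(M_{q-1}∘⋯∘M_p): M ≅ I[1,1]^3, I[1,3], I[4,4].
μ_θ-semistable layers: μ^(1)=38; μ^(2)=31; μ^(3)=-11; μ^(4)=-18

((0, 0, 0, 1); (0, 0, 1, 0); (3, 0, 0, 0); (1, 1, 0, 0))


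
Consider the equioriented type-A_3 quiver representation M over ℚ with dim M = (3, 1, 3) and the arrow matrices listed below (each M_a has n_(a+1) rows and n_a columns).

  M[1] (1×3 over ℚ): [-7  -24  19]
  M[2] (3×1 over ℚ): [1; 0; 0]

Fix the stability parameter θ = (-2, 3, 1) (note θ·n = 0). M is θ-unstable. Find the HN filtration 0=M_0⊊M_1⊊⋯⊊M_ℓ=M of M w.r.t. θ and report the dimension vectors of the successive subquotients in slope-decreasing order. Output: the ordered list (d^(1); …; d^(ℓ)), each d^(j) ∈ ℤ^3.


Via rank(M_{q-1}∘⋯∘M_p): M ≅ I[1,1]^2, I[1,3], I[3,3]^2.
μ_θ-semistable layers: μ^(1)=2; μ^(2)=1; μ^(3)=-2

((0, 1, 1); (0, 0, 2); (3, 0, 0))


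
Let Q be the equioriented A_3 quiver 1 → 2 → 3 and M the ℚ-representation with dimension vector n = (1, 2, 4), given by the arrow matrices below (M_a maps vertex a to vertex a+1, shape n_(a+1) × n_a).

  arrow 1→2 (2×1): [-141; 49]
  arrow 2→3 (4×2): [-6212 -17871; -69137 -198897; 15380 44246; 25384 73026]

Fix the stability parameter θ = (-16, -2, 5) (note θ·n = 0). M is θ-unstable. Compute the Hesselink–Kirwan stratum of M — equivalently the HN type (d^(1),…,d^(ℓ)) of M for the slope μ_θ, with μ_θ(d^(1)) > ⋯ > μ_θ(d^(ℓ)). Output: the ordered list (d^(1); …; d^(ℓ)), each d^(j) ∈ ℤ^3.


Via rank(M_{q-1}∘⋯∘M_p): M ≅ I[1,3], I[2,3], I[3,3]^2.
μ_θ-semistable layers: μ^(1)=5; μ^(2)=-2; μ^(3)=-16

((0, 0, 4); (0, 2, 0); (1, 0, 0))


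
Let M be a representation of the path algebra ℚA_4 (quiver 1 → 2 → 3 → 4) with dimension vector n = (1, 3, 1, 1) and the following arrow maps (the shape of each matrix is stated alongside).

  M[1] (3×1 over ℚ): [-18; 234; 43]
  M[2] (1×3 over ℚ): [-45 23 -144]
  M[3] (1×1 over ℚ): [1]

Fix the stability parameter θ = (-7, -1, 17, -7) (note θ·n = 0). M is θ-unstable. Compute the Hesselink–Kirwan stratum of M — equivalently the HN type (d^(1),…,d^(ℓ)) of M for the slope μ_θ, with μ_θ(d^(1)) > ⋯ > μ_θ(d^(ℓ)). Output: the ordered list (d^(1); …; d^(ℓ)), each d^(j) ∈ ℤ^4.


Barcode: M ≅ I[1,2], I[2,2], I[2,4]. HN layers by μ_θ (3 steps, strictly decreasing):
  μ^(1)=5; μ^(2)=-1; μ^(3)=-7

((0, 0, 1, 1); (0, 3, 0, 0); (1, 0, 0, 0))


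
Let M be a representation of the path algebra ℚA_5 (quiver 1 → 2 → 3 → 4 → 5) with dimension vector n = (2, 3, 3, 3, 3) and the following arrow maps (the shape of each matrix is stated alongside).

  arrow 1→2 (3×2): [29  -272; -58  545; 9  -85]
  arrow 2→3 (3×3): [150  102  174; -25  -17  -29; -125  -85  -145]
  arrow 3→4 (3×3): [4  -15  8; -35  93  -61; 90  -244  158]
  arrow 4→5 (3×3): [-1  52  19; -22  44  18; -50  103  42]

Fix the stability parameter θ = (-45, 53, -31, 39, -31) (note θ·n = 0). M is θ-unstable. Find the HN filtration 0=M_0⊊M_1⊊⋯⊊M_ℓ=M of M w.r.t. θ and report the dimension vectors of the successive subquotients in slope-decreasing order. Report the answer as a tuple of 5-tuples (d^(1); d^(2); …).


Interval decomposition of M: I[1,2]^2, I[2,5], I[3,3], I[3,5], I[4,4], I[5,5].
HN type (ℓ=6): μ^(1)=53; μ^(2)=39; μ^(3)=15/2; μ^(4)=4; μ^(5)=-31; μ^(6)=-45

((0, 2, 0, 0, 0); (0, 0, 0, 1, 0); (0, 1, 1, 1, 1); (0, 0, 0, 1, 1); (0, 0, 2, 0, 1); (2, 0, 0, 0, 0))


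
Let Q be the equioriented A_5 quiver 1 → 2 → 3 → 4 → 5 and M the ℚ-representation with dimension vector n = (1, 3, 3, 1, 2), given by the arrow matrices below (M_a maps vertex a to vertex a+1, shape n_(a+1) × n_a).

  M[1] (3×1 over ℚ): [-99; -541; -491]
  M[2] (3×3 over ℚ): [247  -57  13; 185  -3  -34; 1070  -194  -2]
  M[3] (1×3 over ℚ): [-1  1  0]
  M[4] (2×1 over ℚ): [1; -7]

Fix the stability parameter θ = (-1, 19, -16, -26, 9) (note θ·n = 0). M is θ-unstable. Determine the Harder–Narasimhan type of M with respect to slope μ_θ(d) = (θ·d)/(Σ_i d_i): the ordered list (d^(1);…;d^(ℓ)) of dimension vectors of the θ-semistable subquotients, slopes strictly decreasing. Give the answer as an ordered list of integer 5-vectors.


Barcode: M ≅ I[1,5], I[2,2], I[2,3], I[3,3], I[5,5]. HN layers by μ_θ (5 steps, strictly decreasing):
  μ^(1)=19; μ^(2)=9; μ^(3)=3/2; μ^(4)=-6; μ^(5)=-16

((0, 1, 0, 0, 0); (0, 0, 0, 0, 2); (0, 1, 1, 0, 0); (1, 1, 1, 1, 0); (0, 0, 1, 0, 0))


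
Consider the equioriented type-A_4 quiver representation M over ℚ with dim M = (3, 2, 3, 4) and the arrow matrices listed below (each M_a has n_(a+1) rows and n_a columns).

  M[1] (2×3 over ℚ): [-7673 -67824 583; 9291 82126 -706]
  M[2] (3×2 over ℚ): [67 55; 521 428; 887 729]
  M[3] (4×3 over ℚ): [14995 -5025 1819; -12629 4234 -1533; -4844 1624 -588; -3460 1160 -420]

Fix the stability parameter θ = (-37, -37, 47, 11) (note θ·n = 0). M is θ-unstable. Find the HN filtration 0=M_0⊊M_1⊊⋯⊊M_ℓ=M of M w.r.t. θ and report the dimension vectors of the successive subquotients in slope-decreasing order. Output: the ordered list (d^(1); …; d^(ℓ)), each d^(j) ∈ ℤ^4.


Interval decomposition of M: I[1,1], I[1,3], I[1,4], I[3,4], I[4,4]^2.
HN type (ℓ=4): μ^(1)=47; μ^(2)=29; μ^(3)=11; μ^(4)=-37

((0, 0, 1, 0); (0, 0, 2, 2); (0, 0, 0, 2); (3, 2, 0, 0))


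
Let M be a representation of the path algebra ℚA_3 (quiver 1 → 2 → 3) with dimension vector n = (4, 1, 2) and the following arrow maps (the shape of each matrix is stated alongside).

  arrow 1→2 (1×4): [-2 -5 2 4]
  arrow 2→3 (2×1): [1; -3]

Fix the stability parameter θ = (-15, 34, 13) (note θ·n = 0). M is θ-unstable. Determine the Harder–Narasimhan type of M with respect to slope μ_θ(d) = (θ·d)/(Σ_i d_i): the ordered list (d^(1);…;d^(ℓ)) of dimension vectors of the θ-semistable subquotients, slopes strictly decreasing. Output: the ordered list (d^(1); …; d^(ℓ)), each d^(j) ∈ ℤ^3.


Barcode: M ≅ I[1,1]^3, I[1,3], I[3,3]. HN layers by μ_θ (3 steps, strictly decreasing):
  μ^(1)=47/2; μ^(2)=13; μ^(3)=-15

((0, 1, 1); (0, 0, 1); (4, 0, 0))
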